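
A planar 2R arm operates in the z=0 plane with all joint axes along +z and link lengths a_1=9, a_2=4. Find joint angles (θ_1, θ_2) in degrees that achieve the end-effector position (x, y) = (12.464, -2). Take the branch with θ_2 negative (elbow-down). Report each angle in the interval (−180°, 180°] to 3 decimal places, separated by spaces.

0.001 -30.004

cos θ_2 = (159.3513−9²−4²)/(2·9·4) = 0.8660; θ_2 = -30.0040° (elbow-down)
β = atan2(-2.0000,12.4640) = -9.1161°; ψ = atan2(-2.0002,12.4640) = -9.1172°
θ_1 = β − ψ = 0.0011°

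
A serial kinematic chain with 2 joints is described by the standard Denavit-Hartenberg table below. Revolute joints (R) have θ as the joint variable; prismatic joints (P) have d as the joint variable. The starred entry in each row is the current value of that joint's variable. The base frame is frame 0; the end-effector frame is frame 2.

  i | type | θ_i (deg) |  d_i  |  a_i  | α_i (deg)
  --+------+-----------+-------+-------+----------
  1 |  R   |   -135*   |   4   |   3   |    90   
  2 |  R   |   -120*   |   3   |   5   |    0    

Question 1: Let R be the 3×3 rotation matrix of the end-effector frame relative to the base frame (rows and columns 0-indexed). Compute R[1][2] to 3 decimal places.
End-effector z-axis (col 2 of R) = (-0.7071,0.7071,0.0000)
R[1][2] = 0.7071

0.707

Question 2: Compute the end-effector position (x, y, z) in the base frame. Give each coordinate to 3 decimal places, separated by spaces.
-2.475 1.768 -0.330

after link 1: o_1 = (-2.1213, -2.1213, 4.0000)
after link 2: o_2 = (-2.4749, 1.7678, -0.3301)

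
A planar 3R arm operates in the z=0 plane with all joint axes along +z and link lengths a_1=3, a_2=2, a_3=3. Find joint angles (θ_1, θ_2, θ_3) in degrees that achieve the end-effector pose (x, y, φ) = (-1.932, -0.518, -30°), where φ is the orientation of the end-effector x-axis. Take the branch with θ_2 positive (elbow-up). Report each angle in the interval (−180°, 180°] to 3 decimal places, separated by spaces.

wrist centre = target − a_3·(cos φ, sin φ) = (-4.5301, 0.9820)
cos θ_2 = (21.4859−3²−2²)/(2·3·2) = 0.7072; θ_2 = 44.9957° (elbow-up)
β = atan2(0.9820,-4.5301) = 167.7690°; ψ = atan2(1.4141,4.4143) = 17.7626°
θ_1 = β − ψ = 150.0064°
θ_3 = φ − θ_1 − θ_2 = 134.9979° (wrapped to (-180°,180°])

150.006 44.996 134.998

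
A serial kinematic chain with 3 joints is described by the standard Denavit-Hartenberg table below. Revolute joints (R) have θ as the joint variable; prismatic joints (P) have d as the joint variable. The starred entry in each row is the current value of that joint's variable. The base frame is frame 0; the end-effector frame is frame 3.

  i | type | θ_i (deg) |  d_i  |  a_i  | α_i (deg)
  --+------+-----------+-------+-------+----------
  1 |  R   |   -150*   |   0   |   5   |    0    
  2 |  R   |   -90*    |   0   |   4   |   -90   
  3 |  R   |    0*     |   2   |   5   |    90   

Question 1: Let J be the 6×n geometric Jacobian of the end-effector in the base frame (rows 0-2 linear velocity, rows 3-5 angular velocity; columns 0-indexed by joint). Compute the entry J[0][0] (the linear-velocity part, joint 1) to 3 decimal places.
-4.294

axis z_0 = ẑ; lever o_n−o_0 = (-10.5622,4.2942,0.0000)
cross product → J_v[:, 0] = (-4.2942,-10.5622,0.0000)
J_ω[:, 0] = z_0
entry J[0][0] = -4.2942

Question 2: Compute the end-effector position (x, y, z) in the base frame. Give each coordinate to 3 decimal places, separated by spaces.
-10.562 4.294 0.000

after link 1: o_1 = (-4.3301, -2.5000, 0.0000)
after link 2: o_2 = (-6.3301, 0.9641, 0.0000)
after link 3: o_3 = (-10.5622, 4.2942, 0.0000)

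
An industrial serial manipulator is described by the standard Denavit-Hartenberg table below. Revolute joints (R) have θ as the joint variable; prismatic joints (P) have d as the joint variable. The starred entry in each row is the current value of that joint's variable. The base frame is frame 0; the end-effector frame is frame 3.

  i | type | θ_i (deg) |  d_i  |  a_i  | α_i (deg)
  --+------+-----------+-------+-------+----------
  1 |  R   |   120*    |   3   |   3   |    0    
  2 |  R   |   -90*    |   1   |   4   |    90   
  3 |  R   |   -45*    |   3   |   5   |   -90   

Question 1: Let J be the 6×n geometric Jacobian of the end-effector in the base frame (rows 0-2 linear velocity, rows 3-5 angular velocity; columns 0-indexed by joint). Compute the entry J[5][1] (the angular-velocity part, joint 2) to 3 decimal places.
axis z_1 = (0.0000,0.0000,1.0000); lever o_n−o_1 = (8.0260,1.1697,-2.5355)
cross product → J_v[:, 1] = (-1.1697,8.0260,0.0000)
J_ω[:, 1] = z_1
entry J[5][1] = 1.0000

1.000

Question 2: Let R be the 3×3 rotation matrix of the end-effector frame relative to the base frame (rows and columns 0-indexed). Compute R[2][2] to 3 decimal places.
End-effector z-axis (col 2 of R) = (0.6124,0.3536,0.7071)
R[2][2] = 0.7071

0.707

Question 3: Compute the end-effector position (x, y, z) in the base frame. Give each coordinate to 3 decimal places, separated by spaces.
6.526 3.768 0.464

after link 1: o_1 = (-1.5000, 2.5981, 3.0000)
after link 2: o_2 = (1.9641, 4.5981, 4.0000)
after link 3: o_3 = (6.5260, 3.7678, 0.4645)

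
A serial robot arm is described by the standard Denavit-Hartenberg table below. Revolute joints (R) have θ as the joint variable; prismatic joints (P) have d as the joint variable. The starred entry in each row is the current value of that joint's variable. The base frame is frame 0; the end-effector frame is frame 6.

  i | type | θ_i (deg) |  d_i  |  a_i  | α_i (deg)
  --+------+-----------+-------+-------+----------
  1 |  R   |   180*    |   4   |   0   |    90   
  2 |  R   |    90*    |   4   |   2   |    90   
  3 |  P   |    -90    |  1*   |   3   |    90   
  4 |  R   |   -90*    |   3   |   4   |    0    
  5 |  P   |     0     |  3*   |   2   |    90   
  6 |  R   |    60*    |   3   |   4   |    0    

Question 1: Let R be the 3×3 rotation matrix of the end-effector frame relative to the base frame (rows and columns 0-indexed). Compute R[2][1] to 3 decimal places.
-0.500

End-effector y-axis (col 1 of R) = (-0.8660,0.0000,-0.5000)
R[2][1] = -0.5000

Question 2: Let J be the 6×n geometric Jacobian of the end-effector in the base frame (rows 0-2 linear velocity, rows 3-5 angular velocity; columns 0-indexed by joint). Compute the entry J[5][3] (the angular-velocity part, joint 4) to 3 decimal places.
axis z_3 = (0.0000,-0.0000,-1.0000); lever o_n−o_3 = (8.0000,3.0000,-9.4641)
cross product → J_v[:, 3] = (3.0000,-8.0000,0.0000)
J_ω[:, 3] = z_3
entry J[5][3] = -1.0000

-1.000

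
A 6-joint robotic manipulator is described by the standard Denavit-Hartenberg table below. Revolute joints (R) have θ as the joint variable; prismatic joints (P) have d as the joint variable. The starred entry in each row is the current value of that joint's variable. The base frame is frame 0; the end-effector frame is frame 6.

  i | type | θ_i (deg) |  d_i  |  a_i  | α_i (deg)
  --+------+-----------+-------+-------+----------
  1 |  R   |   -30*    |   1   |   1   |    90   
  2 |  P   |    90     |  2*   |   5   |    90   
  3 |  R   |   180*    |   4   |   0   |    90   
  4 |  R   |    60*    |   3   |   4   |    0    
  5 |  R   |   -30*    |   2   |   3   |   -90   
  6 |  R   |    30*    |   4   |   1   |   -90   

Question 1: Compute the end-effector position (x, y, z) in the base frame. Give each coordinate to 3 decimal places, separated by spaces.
after link 1: o_1 = (0.8660, -0.5000, 1.0000)
after link 2: o_2 = (-0.1340, -2.2321, 6.0000)
after link 3: o_3 = (3.3301, -4.2321, 6.0000)
after link 4: o_4 = (4.8301, -8.5622, 4.0000)
after link 5: o_5 = (5.1292, -11.0442, 1.4019)
after link 6: o_6 = (8.7542, -12.5598, 2.6519)

8.754 -12.560 2.652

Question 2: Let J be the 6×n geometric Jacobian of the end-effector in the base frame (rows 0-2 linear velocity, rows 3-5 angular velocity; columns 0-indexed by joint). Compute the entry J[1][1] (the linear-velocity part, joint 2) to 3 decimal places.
-0.866

prismatic axis z_1 = (-0.5000,-0.8660,0.0000)
J_v[:, 1] = z_1; J_ω[:, 1] = (0,0,0)
entry J[1][1] = -0.8660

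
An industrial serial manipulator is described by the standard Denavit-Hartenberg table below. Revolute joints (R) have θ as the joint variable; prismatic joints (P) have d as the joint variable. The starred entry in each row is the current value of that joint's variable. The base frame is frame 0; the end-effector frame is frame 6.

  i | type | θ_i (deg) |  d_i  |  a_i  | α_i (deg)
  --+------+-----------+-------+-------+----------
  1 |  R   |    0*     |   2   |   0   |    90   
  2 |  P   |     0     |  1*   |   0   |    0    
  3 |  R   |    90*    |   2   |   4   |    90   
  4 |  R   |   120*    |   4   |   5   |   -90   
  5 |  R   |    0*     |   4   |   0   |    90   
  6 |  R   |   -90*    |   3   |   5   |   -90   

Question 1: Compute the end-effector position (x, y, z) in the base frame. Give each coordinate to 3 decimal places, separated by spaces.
after link 1: o_1 = (0.0000, 0.0000, 2.0000)
after link 2: o_2 = (0.0000, -1.0000, 2.0000)
after link 3: o_3 = (0.0000, -3.0000, 6.0000)
after link 4: o_4 = (4.0000, -7.3301, 3.5000)
after link 5: o_5 = (4.0000, -5.3301, 0.0359)
after link 6: o_6 = (7.0000, -7.8301, 4.3660)

7.000 -7.830 4.366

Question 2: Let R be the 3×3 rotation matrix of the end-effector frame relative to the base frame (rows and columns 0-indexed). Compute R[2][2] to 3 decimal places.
-0.500

End-effector z-axis (col 2 of R) = (-0.0000,-0.8660,-0.5000)
R[2][2] = -0.5000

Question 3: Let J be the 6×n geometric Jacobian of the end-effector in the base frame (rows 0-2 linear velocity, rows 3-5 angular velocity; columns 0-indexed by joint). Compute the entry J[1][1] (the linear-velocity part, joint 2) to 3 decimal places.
prismatic axis z_1 = (0.0000,-1.0000,0.0000)
J_v[:, 1] = z_1; J_ω[:, 1] = (0,0,0)
entry J[1][1] = -1.0000

-1.000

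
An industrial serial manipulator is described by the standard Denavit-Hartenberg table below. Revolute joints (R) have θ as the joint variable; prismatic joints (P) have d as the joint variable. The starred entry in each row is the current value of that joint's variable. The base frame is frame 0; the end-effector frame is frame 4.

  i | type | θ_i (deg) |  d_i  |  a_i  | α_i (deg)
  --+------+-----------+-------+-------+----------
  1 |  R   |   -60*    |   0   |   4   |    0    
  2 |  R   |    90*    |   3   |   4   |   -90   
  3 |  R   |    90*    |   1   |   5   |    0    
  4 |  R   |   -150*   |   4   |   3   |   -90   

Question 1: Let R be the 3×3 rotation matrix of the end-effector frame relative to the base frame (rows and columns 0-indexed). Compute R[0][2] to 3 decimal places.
0.750

End-effector z-axis (col 2 of R) = (0.7500,0.4330,-0.5000)
R[0][2] = 0.7500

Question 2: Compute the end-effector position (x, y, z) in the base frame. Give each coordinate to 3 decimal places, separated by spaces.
4.263 3.616 0.598

after link 1: o_1 = (2.0000, -3.4641, 0.0000)
after link 2: o_2 = (5.4641, -1.4641, 3.0000)
after link 3: o_3 = (4.9641, -0.5981, -2.0000)
after link 4: o_4 = (4.2631, 3.6160, 0.5981)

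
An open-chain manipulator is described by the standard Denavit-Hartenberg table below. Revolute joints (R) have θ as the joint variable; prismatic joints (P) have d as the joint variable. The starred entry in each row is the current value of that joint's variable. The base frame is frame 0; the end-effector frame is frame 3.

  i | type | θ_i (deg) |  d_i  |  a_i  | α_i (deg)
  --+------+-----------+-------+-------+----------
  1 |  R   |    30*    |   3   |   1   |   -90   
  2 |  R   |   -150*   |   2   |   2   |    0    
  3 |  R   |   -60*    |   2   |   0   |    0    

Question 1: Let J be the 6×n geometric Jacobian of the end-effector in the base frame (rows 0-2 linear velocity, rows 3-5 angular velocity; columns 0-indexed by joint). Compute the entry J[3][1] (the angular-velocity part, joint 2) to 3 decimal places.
-0.500

axis z_1 = (-0.5000,0.8660,0.0000); lever o_n−o_1 = (-3.5000,2.5981,1.0000)
cross product → J_v[:, 1] = (0.8660,0.5000,1.7321)
J_ω[:, 1] = z_1
entry J[3][1] = -0.5000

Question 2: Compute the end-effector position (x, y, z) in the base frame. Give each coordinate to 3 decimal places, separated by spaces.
-2.634 3.098 4.000

after link 1: o_1 = (0.8660, 0.5000, 3.0000)
after link 2: o_2 = (-1.6340, 1.3660, 4.0000)
after link 3: o_3 = (-2.6340, 3.0981, 4.0000)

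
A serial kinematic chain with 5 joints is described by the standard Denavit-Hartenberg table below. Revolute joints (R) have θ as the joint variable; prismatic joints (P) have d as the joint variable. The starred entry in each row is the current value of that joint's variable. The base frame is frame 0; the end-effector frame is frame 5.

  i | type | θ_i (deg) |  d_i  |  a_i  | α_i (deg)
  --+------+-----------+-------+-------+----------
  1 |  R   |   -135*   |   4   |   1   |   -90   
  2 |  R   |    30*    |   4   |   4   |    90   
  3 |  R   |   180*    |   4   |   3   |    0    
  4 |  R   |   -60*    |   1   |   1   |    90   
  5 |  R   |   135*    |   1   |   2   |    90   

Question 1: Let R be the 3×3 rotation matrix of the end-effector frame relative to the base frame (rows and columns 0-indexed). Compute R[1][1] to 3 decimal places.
-0.884

End-effector y-axis (col 1 of R) = (-0.1768,-0.8839,-0.4330)
R[1][1] = -0.8839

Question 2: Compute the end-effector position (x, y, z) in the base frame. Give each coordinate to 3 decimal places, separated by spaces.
after link 1: o_1 = (-0.7071, -0.7071, 4.0000)
after link 2: o_2 = (-0.3282, -5.9850, 2.0000)
after link 3: o_3 = (0.0947, -5.5621, 6.9641)
after link 4: o_4 = (0.6597, -6.2219, 8.0801)
after link 5: o_5 = (-1.3161, -7.1727, 8.5183)

-1.316 -7.173 8.518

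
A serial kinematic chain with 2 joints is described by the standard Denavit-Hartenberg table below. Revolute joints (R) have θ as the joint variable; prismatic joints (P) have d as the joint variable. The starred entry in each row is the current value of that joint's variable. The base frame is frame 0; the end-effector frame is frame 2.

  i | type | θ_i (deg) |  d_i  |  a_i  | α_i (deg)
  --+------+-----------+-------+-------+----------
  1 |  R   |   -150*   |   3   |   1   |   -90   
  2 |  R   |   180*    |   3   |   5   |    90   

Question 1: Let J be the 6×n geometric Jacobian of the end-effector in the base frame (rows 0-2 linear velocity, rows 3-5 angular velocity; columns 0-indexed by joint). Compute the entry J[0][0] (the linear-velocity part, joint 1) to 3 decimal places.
0.598

axis z_0 = ẑ; lever o_n−o_0 = (4.9641,-0.5981,3.0000)
cross product → J_v[:, 0] = (0.5981,4.9641,-0.0000)
J_ω[:, 0] = z_0
entry J[0][0] = 0.5981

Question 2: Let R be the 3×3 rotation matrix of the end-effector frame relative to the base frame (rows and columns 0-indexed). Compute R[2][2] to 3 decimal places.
-1.000

End-effector z-axis (col 2 of R) = (-0.0000,-0.0000,-1.0000)
R[2][2] = -1.0000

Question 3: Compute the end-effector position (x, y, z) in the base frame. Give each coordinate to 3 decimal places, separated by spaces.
4.964 -0.598 3.000

after link 1: o_1 = (-0.8660, -0.5000, 3.0000)
after link 2: o_2 = (4.9641, -0.5981, 3.0000)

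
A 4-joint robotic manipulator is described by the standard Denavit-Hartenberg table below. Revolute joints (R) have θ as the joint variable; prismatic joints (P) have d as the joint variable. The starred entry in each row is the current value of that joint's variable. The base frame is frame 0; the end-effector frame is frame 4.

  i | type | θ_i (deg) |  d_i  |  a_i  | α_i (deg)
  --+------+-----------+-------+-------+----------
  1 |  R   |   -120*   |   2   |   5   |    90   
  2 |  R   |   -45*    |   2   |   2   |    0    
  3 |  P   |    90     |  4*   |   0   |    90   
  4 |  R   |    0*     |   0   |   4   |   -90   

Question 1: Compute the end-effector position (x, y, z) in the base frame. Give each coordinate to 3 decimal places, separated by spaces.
-9.817 -5.004 3.414

after link 1: o_1 = (-2.5000, -4.3301, 2.0000)
after link 2: o_2 = (-4.9392, -4.5549, 0.5858)
after link 3: o_3 = (-8.4033, -2.5549, 0.5858)
after link 4: o_4 = (-9.8175, -5.0044, 3.4142)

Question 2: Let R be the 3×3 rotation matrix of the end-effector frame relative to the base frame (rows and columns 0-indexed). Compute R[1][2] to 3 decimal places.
0.500

End-effector z-axis (col 2 of R) = (-0.8660,0.5000,0.0000)
R[1][2] = 0.5000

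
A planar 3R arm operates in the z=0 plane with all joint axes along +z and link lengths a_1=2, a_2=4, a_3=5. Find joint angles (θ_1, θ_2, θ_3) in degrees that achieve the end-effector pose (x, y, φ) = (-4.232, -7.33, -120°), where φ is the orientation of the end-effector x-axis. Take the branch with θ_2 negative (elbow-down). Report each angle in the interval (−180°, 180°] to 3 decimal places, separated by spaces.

-29.996 -120.004 30.000

wrist centre = target − a_3·(cos φ, sin φ) = (-1.7320, -2.9999)
cos θ_2 = (11.9991−2²−4²)/(2·2·4) = -0.5001; θ_2 = -120.0039° (elbow-down)
β = atan2(-2.9999,-1.7320) = -120.0003°; ψ = atan2(-3.4640,-0.0002) = -90.0039°
θ_1 = β − ψ = -29.9964°
θ_3 = φ − θ_1 − θ_2 = 30.0003° (wrapped to (-180°,180°])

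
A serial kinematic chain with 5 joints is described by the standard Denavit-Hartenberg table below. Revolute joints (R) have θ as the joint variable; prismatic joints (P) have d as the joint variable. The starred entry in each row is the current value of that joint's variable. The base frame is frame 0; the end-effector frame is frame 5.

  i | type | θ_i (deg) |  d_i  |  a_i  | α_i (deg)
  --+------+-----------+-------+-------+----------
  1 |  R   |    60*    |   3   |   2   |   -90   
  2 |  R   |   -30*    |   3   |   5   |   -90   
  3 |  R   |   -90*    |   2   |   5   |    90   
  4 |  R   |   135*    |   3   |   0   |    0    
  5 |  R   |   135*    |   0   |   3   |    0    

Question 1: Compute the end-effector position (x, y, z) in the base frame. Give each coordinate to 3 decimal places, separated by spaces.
after link 1: o_1 = (1.0000, 1.7321, 3.0000)
after link 2: o_2 = (0.5670, 6.9821, 5.5000)
after link 3: o_3 = (-3.2631, 10.3481, 3.7679)
after link 4: o_4 = (-4.5622, 8.0981, 2.2679)
after link 5: o_5 = (-5.3122, 6.7990, 4.8660)

-5.312 6.799 4.866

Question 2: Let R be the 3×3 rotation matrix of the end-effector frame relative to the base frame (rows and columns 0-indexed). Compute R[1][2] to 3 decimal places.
-0.750

End-effector z-axis (col 2 of R) = (-0.4330,-0.7500,-0.5000)
R[1][2] = -0.7500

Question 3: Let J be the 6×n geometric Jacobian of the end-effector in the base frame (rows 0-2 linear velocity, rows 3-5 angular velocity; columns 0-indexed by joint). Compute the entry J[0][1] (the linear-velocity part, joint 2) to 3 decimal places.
axis z_1 = (-0.8660,0.5000,0.0000); lever o_n−o_1 = (-6.3122,5.0670,1.8660)
cross product → J_v[:, 1] = (0.9330,1.6160,-1.2321)
J_ω[:, 1] = z_1
entry J[0][1] = 0.9330

0.933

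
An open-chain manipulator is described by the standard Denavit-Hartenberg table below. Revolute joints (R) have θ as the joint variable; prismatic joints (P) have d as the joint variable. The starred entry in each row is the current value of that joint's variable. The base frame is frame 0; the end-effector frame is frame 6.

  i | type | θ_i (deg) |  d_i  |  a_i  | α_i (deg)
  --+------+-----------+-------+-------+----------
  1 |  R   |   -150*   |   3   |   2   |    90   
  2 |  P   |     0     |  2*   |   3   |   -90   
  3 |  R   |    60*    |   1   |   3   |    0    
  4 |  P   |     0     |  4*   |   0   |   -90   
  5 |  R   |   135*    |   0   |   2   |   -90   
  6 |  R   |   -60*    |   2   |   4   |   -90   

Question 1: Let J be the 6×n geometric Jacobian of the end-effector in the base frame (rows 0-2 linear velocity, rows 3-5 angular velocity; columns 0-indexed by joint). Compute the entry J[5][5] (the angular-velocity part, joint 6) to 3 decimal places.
0.707

axis z_5 = (0.0000,0.7071,0.7071); lever o_n−o_5 = (3.4641,2.8284,0.0000)
cross product → J_v[:, 5] = (-2.0000,2.4495,-2.4495)
J_ω[:, 5] = z_5
entry J[5][5] = 0.7071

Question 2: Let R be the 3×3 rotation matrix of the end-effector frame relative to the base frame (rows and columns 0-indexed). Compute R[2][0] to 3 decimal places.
-0.354

End-effector x-axis (col 0 of R) = (0.8660,0.3536,-0.3536)
R[2][0] = -0.3536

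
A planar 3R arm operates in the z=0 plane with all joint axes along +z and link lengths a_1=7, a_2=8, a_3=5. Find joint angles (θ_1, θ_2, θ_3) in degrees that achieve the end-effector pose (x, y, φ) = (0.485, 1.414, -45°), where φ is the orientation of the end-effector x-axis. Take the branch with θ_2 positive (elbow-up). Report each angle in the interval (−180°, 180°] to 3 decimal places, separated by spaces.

45.003 135.000 134.996

wrist centre = target − a_3·(cos φ, sin φ) = (-3.0505, 4.9495)
cos θ_2 = (33.8036−7²−8²)/(2·7·8) = -0.7071; θ_2 = 135.0003° (elbow-up)
β = atan2(4.9495,-3.0505) = 121.6467°; ψ = atan2(5.6568,1.3431) = 76.6434°
θ_1 = β − ψ = 45.0033°
θ_3 = φ − θ_1 − θ_2 = 134.9965° (wrapped to (-180°,180°])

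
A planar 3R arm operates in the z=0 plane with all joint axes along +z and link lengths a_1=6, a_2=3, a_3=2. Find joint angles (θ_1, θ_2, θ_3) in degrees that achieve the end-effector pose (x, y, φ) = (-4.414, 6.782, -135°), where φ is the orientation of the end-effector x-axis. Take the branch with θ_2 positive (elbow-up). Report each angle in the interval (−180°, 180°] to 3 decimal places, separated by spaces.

100.206 30.001 94.793

wrist centre = target − a_3·(cos φ, sin φ) = (-2.9998, 8.1962)
cos θ_2 = (76.1766−6²−3²)/(2·6·3) = 0.8660; θ_2 = 30.0009° (elbow-up)
β = atan2(8.1962,-2.9998) = 110.1025°; ψ = atan2(1.5000,8.5981) = 9.8964°
θ_1 = β − ψ = 100.2061°
θ_3 = φ − θ_1 − θ_2 = 94.7930° (wrapped to (-180°,180°])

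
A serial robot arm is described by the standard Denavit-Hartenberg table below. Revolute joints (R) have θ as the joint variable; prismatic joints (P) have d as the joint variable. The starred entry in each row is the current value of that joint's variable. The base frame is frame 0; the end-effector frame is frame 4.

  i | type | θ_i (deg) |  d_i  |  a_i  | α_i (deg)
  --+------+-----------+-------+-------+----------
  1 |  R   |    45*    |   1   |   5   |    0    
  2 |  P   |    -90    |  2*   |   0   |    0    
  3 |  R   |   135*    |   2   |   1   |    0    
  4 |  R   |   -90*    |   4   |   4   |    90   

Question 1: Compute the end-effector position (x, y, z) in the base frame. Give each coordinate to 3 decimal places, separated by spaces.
after link 1: o_1 = (3.5355, 3.5355, 1.0000)
after link 2: o_2 = (3.5355, 3.5355, 3.0000)
after link 3: o_3 = (3.5355, 4.5355, 5.0000)
after link 4: o_4 = (7.5355, 4.5355, 9.0000)

7.536 4.536 9.000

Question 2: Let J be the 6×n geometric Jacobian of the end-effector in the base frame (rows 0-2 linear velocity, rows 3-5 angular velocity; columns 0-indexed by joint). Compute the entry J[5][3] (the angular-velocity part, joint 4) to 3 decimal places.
axis z_3 = (0.0000,0.0000,1.0000); lever o_n−o_3 = (4.0000,-0.0000,4.0000)
cross product → J_v[:, 3] = (0.0000,4.0000,-0.0000)
J_ω[:, 3] = z_3
entry J[5][3] = 1.0000

1.000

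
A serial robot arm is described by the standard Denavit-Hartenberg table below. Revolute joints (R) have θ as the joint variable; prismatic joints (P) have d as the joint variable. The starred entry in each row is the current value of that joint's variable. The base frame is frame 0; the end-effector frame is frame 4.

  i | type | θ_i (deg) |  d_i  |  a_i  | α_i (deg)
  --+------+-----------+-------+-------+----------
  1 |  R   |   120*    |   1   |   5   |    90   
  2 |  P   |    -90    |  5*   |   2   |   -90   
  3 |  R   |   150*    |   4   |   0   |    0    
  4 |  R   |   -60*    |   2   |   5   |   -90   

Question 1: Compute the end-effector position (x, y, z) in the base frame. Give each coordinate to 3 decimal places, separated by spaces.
after link 1: o_1 = (-2.5000, 4.3301, 1.0000)
after link 2: o_2 = (1.8301, 6.8301, -1.0000)
after link 3: o_3 = (-0.1699, 10.2942, -1.0000)
after link 4: o_4 = (-5.5000, 9.5263, -1.0000)

-5.500 9.526 -1.000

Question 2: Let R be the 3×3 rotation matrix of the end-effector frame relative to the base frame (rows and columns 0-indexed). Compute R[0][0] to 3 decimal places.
-0.866

End-effector x-axis (col 0 of R) = (-0.8660,-0.5000,0.0000)
R[0][0] = -0.8660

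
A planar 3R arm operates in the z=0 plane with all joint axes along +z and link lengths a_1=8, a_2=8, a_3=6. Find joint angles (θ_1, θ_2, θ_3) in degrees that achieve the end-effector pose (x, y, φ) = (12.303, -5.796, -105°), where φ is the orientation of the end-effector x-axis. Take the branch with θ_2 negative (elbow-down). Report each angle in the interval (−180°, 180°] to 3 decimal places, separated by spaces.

30.002 -60.007 -74.995

wrist centre = target − a_3·(cos φ, sin φ) = (13.8559, -0.0004)
cos θ_2 = (191.9864−8²−8²)/(2·8·8) = 0.4999; θ_2 = -60.0070° (elbow-down)
β = atan2(-0.0004,13.8559) = -0.0018°; ψ = atan2(-6.9287,11.9991) = -30.0035°
θ_1 = β − ψ = 30.0017°
θ_3 = φ − θ_1 − θ_2 = -74.9946° (wrapped to (-180°,180°])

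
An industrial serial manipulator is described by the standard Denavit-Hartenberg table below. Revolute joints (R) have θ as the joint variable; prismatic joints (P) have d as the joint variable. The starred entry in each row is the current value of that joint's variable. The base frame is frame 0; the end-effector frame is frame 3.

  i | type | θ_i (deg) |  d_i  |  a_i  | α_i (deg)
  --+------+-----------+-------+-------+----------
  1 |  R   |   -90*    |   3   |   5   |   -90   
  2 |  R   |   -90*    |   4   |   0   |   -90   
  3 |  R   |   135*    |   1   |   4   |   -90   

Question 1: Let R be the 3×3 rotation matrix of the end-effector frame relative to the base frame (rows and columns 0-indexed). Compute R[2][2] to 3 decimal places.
-0.707

End-effector z-axis (col 2 of R) = (0.7071,0.0000,-0.7071)
R[2][2] = -0.7071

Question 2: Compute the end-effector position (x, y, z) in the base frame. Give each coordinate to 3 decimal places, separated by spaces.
after link 1: o_1 = (0.0000, -5.0000, 3.0000)
after link 2: o_2 = (4.0000, -5.0000, 3.0000)
after link 3: o_3 = (1.1716, -6.0000, 0.1716)

1.172 -6.000 0.172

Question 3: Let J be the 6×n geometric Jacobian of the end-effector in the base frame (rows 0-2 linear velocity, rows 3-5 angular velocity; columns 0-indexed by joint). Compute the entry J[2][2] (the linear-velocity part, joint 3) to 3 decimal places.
axis z_2 = (0.0000,-1.0000,-0.0000); lever o_n−o_2 = (-2.8284,-1.0000,-2.8284)
cross product → J_v[:, 2] = (2.8284,0.0000,-2.8284)
J_ω[:, 2] = z_2
entry J[2][2] = -2.8284

-2.828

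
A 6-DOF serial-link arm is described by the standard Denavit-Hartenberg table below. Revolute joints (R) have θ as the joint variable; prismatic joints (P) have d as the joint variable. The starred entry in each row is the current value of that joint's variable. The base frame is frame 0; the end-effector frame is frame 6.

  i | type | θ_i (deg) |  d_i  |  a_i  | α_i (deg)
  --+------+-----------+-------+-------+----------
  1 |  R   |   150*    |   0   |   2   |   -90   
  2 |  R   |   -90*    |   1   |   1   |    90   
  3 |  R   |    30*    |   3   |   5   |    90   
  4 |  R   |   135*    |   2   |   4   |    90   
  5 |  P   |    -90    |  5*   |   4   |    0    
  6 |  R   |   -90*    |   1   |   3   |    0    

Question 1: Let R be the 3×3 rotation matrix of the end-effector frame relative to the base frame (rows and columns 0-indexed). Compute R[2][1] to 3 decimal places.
-0.500

End-effector y-axis (col 1 of R) = (-0.4330,-0.7500,-0.5000)
R[2][1] = -0.5000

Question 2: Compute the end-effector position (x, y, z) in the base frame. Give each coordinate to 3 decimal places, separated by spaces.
1.653 -9.037 7.392

after link 1: o_1 = (-1.7321, 1.0000, 0.0000)
after link 2: o_2 = (-2.2321, 0.1340, 1.0000)
after link 3: o_3 = (-0.8840, -3.5311, 5.3301)
after link 4: o_4 = (3.1386, -2.2206, 3.8806)
after link 5: o_5 = (3.5846, -8.5193, 4.9425)
after link 6: o_6 = (1.6527, -9.0369, 7.3920)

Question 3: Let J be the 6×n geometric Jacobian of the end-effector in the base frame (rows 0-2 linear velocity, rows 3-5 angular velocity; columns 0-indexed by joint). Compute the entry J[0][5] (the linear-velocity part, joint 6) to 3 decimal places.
axis z_5 = (0.4356,-0.6597,0.6124); lever o_n−o_5 = (-1.9319,-0.5176,2.4495)
cross product → J_v[:, 5] = (-1.2990,-2.2500,-1.5000)
J_ω[:, 5] = z_5
entry J[0][5] = -1.2990

-1.299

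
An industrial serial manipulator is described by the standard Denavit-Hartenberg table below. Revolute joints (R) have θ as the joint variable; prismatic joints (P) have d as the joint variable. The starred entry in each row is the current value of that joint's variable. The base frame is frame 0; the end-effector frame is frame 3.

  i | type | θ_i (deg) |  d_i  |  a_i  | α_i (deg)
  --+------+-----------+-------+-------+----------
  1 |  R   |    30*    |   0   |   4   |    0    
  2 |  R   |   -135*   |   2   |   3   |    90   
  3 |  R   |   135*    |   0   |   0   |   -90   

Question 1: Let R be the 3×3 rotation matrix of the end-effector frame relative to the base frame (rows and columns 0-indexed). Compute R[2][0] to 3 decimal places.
0.707

End-effector x-axis (col 0 of R) = (0.1830,0.6830,0.7071)
R[2][0] = 0.7071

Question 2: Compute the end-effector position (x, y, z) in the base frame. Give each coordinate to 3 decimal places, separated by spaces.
after link 1: o_1 = (3.4641, 2.0000, 0.0000)
after link 2: o_2 = (2.6876, -0.8978, 2.0000)
after link 3: o_3 = (2.6876, -0.8978, 2.0000)

2.688 -0.898 2.000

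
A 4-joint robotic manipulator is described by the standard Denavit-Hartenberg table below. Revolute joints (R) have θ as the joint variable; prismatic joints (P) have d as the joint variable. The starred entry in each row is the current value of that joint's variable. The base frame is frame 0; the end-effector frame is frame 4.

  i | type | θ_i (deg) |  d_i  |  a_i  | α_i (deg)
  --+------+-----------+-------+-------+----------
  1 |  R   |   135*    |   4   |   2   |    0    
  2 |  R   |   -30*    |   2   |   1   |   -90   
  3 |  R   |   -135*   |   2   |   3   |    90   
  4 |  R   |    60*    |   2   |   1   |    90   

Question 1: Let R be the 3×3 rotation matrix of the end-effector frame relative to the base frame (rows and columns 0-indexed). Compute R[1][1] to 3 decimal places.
End-effector y-axis (col 1 of R) = (0.1830,-0.6830,-0.7071)
R[1][1] = -0.6830

-0.683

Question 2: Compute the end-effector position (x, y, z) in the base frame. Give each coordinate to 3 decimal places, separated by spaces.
after link 1: o_1 = (-1.4142, 1.4142, 4.0000)
after link 2: o_2 = (-1.6730, 2.3801, 6.0000)
after link 3: o_3 = (-3.0558, -0.1865, 8.1213)
after link 4: o_4 = (-3.4348, -2.1182, 7.0607)

-3.435 -2.118 7.061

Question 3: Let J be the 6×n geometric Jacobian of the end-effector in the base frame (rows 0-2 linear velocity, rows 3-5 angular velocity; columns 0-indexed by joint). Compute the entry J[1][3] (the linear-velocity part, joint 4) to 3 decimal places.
axis z_3 = (0.1830,-0.6830,-0.7071); lever o_n−o_3 = (-0.3790,-1.9317,-1.0607)
cross product → J_v[:, 3] = (-0.6415,0.4621,-0.6124)
J_ω[:, 3] = z_3
entry J[1][3] = 0.4621

0.462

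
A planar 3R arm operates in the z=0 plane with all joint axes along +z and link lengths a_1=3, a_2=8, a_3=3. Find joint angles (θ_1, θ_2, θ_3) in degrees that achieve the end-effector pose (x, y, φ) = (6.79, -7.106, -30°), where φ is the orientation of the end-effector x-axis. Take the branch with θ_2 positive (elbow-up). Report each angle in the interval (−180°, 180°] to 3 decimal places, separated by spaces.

wrist centre = target − a_3·(cos φ, sin φ) = (4.1919, -5.6060)
cos θ_2 = (48.9995−3²−8²)/(2·3·8) = -0.5000; θ_2 = 120.0007° (elbow-up)
β = atan2(-5.6060,4.1919) = -53.2125°; ψ = atan2(6.9282,-1.0001) = 98.2140°
θ_1 = β − ψ = -151.4265°
θ_3 = φ − θ_1 − θ_2 = 1.4257° (wrapped to (-180°,180°])

-151.426 120.001 1.426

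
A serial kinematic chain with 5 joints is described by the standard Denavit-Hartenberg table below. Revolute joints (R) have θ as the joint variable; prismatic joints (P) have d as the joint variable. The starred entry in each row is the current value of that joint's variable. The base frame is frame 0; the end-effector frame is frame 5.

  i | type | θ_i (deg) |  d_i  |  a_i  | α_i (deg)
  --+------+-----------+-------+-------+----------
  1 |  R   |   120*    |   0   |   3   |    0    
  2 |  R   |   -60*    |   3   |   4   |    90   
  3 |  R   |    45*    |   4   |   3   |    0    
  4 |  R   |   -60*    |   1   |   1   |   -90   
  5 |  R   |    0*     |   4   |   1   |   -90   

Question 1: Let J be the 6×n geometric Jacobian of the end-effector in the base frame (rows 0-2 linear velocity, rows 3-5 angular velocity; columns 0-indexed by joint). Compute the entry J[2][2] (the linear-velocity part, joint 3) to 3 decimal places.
5.088

axis z_2 = (0.8660,-0.5000,0.0000); lever o_n−o_2 = (6.8744,1.9067,5.4674)
cross product → J_v[:, 2] = (-2.7337,-4.7349,5.0884)
J_ω[:, 2] = z_2
entry J[2][2] = 5.0884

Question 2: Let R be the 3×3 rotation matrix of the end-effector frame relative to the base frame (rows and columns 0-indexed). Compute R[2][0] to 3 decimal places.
-0.259

End-effector x-axis (col 0 of R) = (0.4830,0.8365,-0.2588)
R[2][0] = -0.2588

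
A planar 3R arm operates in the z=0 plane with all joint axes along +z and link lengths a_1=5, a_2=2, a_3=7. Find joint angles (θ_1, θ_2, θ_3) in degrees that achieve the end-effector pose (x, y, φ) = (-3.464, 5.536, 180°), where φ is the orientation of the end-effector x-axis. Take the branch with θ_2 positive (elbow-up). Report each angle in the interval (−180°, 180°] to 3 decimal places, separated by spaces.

wrist centre = target − a_3·(cos φ, sin φ) = (3.5360, 5.5360)
cos θ_2 = (43.1506−5²−2²)/(2·5·2) = 0.7075; θ_2 = 44.9657° (elbow-up)
β = atan2(5.5360,3.5360) = 57.4325°; ψ = atan2(1.4134,6.4151) = 12.4249°
θ_1 = β − ψ = 45.0076°
θ_3 = φ − θ_1 − θ_2 = 90.0267° (wrapped to (-180°,180°])

45.008 44.966 90.027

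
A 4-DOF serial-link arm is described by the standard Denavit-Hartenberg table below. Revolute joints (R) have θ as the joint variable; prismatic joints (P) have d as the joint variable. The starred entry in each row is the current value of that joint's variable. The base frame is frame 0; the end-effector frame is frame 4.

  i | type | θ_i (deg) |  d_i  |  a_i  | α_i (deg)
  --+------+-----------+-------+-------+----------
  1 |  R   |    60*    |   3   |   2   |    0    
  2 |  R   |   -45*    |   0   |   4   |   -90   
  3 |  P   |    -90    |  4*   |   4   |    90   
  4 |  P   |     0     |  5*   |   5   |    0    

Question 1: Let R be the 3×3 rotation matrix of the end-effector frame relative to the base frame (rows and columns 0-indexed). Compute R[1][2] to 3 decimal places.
-0.259

End-effector z-axis (col 2 of R) = (-0.9659,-0.2588,0.0000)
R[1][2] = -0.2588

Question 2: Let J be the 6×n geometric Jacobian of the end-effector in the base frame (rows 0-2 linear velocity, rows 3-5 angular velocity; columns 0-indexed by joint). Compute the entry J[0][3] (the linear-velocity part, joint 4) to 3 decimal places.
-0.966

prismatic axis z_3 = (-0.9659,-0.2588,0.0000)
J_v[:, 3] = z_3; J_ω[:, 3] = (0,0,0)
entry J[0][3] = -0.9659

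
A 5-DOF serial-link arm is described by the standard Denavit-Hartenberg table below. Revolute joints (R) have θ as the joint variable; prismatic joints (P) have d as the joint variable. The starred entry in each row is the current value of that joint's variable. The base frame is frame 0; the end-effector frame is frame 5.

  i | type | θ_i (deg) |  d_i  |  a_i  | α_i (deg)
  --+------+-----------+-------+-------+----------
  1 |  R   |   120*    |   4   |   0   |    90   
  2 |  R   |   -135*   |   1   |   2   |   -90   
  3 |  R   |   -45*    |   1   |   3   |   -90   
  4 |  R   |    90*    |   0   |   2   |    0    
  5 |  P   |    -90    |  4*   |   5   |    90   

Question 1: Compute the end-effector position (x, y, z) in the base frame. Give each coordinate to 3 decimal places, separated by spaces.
after link 1: o_1 = (0.0000, 0.0000, 4.0000)
after link 2: o_2 = (1.5731, -0.7247, 2.5858)
after link 3: o_3 = (3.8067, -0.3508, 0.3787)
after link 4: o_4 = (4.5138, -1.5755, 1.7929)
after link 5: o_5 = (7.3762, -5.1191, -2.7071)

7.376 -5.119 -2.707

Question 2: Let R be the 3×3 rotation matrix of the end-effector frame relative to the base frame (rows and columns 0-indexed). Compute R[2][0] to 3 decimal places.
End-effector x-axis (col 0 of R) = (0.8624,-0.0795,-0.5000)
R[2][0] = -0.5000

-0.500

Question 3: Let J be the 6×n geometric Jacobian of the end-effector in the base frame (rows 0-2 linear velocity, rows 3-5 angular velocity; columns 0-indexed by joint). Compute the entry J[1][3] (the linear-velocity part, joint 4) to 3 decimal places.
axis z_3 = (-0.3624,-0.7866,-0.5000); lever o_n−o_3 = (3.5695,-4.7683,-3.0858)
cross product → J_v[:, 3] = (0.0430,-2.9029,4.5355)
J_ω[:, 3] = z_3
entry J[1][3] = -2.9029

-2.903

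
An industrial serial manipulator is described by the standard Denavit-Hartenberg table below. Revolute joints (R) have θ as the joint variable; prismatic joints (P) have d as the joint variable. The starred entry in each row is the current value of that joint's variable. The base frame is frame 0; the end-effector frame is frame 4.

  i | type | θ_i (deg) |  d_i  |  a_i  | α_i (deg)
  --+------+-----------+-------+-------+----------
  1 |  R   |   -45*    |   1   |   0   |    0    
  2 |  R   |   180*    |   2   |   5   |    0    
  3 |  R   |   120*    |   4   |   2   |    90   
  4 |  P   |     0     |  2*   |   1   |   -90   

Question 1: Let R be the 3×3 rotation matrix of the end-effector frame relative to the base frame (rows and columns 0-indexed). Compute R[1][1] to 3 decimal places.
End-effector y-axis (col 1 of R) = (0.9659,-0.2588,0.0000)
R[1][1] = -0.2588

-0.259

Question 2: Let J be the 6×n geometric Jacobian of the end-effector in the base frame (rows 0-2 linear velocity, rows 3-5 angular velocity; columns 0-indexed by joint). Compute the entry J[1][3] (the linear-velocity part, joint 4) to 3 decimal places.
0.259

prismatic axis z_3 = (-0.9659,0.2588,0.0000)
J_v[:, 3] = z_3; J_ω[:, 3] = (0,0,0)
entry J[1][3] = 0.2588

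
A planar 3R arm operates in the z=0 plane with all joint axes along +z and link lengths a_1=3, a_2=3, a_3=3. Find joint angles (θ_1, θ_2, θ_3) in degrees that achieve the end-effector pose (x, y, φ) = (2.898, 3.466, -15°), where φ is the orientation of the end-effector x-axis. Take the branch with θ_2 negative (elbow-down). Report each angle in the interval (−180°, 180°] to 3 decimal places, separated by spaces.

134.999 -90.005 -59.995

wrist centre = target − a_3·(cos φ, sin φ) = (0.0002, 4.2425)
cos θ_2 = (17.9984−3²−3²)/(2·3·3) = -0.0001; θ_2 = -90.0050° (elbow-down)
β = atan2(4.2425,0.0002) = 89.9970°; ψ = atan2(-3.0000,2.9997) = -45.0025°
θ_1 = β − ψ = 134.9995°
θ_3 = φ − θ_1 − θ_2 = -59.9945° (wrapped to (-180°,180°])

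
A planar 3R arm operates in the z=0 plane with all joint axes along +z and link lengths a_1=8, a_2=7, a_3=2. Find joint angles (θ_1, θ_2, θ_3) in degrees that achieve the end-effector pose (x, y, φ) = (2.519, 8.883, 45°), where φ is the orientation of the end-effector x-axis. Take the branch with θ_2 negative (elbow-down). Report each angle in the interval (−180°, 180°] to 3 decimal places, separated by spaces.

wrist centre = target − a_3·(cos φ, sin φ) = (1.1048, 7.4688)
cos θ_2 = (57.0033−8²−7²)/(2·8·7) = -0.5000; θ_2 = -119.9980° (elbow-down)
β = atan2(7.4688,1.1048) = 81.5858°; ψ = atan2(-6.0623,4.5002) = -53.4125°
θ_1 = β − ψ = 134.9983°
θ_3 = φ − θ_1 − θ_2 = 29.9997° (wrapped to (-180°,180°])

134.998 -119.998 30.000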